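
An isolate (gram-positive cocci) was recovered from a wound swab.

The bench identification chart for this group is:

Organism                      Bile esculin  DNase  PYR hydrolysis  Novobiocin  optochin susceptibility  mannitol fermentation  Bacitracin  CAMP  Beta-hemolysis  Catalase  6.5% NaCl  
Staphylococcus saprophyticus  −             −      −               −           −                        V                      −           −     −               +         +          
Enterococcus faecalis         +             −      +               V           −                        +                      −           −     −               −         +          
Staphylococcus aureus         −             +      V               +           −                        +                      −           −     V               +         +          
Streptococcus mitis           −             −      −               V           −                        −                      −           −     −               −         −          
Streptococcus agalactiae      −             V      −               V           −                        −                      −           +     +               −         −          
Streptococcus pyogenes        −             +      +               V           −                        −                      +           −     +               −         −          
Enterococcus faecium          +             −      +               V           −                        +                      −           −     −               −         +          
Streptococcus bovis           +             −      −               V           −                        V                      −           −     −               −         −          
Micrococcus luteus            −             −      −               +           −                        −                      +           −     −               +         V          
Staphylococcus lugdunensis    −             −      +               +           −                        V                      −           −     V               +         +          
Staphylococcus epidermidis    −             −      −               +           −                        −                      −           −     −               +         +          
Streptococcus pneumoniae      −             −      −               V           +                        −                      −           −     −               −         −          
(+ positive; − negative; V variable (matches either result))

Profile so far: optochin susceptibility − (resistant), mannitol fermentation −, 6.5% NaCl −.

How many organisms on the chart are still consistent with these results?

optochin susceptibility −: excludes Streptococcus pneumoniae — 11 left.
mannitol fermentation −: excludes Enterococcus faecalis, Staphylococcus aureus, Enterococcus faecium — 8 left.
6.5% NaCl −: excludes Staphylococcus saprophyticus, Staphylococcus lugdunensis, Staphylococcus epidermidis — 5 left.
Still consistent: Micrococcus luteus, Streptococcus agalactiae, Streptococcus bovis, Streptococcus mitis, Streptococcus pyogenes.

5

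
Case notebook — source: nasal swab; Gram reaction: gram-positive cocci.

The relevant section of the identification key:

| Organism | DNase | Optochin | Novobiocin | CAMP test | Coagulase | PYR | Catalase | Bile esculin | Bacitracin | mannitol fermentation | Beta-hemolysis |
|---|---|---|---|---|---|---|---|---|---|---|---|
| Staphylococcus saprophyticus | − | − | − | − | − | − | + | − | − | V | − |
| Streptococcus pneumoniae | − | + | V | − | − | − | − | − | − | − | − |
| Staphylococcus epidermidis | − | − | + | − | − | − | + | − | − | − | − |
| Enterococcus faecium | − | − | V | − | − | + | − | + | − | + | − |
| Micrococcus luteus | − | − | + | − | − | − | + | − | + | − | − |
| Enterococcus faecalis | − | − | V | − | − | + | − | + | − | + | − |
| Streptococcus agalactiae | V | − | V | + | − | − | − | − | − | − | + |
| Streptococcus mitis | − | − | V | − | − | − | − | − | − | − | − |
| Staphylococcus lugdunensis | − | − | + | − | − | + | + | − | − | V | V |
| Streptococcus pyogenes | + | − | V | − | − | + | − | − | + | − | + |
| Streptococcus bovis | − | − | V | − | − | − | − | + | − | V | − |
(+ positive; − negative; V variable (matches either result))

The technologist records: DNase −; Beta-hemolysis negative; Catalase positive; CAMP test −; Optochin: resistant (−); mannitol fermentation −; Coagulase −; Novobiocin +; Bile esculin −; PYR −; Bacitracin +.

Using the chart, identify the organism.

Bacitracin +: excludes 9 organisms — 2 left.
Coagulase −: all 2 remaining candidates are consistent.
Catalase +: excludes Streptococcus pyogenes — 1 left.
DNase −: the one remaining candidate is consistent.
Optochin −: the one remaining candidate is consistent.
Novobiocin +: the one remaining candidate is consistent.
CAMP test −: the one remaining candidate is consistent.
mannitol fermentation −: the one remaining candidate is consistent.
PYR −: the one remaining candidate is consistent.
Bile esculin −: the one remaining candidate is consistent.
Beta-hemolysis −: the one remaining candidate is consistent.

Micrococcus luteus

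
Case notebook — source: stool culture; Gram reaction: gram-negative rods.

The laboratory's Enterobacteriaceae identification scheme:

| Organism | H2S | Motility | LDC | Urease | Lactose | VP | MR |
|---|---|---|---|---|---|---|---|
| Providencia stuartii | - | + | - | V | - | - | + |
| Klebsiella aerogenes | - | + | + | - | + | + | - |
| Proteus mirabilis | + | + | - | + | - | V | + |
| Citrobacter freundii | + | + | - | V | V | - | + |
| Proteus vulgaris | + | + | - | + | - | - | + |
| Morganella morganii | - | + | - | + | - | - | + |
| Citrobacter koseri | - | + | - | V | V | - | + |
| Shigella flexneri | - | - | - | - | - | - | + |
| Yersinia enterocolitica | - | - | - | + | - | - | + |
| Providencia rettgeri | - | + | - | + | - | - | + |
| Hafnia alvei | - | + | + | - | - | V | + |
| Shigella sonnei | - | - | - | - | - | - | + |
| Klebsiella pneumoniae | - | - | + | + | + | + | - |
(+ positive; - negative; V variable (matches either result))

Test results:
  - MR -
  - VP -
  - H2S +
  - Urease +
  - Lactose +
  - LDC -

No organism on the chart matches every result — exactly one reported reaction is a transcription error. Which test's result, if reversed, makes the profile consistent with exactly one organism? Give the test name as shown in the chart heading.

MR

As reported, no row in the chart matches all 6 reactions.
Reversing VP → still no organism matches.
Reversing Lactose → still no organism matches.
Reversing LDC → still no organism matches.
Reversing MR (to +) → unique match: Citrobacter freundii.
Reversing H2S → still no organism matches.
Reversing Urease → still no organism matches.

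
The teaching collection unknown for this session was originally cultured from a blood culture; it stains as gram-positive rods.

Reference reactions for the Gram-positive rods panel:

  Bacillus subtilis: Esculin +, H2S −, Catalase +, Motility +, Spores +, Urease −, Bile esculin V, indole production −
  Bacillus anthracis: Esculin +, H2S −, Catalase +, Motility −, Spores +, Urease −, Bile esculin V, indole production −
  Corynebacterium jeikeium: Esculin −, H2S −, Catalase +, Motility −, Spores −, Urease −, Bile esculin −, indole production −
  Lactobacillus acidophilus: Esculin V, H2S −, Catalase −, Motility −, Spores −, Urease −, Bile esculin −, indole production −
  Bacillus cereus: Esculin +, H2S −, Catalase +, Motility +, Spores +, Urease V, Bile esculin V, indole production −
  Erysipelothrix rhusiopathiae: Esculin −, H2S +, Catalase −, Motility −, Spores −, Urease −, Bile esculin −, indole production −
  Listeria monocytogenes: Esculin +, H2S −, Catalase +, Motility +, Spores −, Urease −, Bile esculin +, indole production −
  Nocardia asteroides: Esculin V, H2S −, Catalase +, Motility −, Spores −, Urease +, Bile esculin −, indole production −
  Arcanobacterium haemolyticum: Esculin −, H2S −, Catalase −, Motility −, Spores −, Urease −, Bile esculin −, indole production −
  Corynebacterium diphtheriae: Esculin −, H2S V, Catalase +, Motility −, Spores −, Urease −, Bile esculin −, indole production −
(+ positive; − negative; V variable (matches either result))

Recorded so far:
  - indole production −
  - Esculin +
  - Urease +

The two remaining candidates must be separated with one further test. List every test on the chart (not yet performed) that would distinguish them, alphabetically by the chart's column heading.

Urease +: excludes 8 organisms — 2 left.
Esculin +: all 2 remaining candidates are consistent.
indole production −: all 2 remaining candidates are consistent.
Two candidates remain: Bacillus cereus and Nocardia asteroides.
  H2S: − vs − — same for both, does not separate.
  Catalase: + vs + — same for both, does not separate.
  Motility: Bacillus cereus +, Nocardia asteroides − — discriminates.
  Spores: Bacillus cereus +, Nocardia asteroides − — discriminates.
  Bile esculin: V vs − — variable for at least one, does not separate.

Motility, Spores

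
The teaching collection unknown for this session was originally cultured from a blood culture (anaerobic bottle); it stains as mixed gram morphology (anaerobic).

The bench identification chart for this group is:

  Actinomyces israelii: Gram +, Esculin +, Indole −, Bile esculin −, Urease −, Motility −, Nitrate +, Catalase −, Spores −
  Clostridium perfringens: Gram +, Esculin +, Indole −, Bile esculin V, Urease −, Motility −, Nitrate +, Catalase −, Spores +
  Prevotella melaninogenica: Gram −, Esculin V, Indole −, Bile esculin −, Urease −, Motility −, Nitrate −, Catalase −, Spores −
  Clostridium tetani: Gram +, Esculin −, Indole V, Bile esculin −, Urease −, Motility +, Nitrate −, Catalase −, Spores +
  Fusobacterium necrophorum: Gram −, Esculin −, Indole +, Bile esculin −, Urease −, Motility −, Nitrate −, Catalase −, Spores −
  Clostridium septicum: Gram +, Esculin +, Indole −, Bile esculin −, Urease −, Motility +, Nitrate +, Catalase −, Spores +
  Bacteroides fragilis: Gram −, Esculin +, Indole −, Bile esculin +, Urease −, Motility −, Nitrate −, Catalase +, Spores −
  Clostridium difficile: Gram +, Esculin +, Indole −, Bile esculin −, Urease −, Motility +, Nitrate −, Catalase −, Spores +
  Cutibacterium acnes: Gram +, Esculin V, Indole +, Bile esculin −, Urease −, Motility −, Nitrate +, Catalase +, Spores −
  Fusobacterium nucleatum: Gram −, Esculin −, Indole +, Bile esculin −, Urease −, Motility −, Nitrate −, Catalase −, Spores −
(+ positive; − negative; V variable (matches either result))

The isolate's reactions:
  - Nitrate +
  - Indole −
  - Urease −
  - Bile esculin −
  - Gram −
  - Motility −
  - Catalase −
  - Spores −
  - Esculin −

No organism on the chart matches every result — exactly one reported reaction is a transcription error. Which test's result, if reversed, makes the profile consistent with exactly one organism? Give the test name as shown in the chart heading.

Nitrate

As reported, no row in the chart matches all 9 reactions.
Reversing Spores → still no organism matches.
Reversing Catalase → still no organism matches.
Reversing Bile esculin → still no organism matches.
Reversing Indole → still no organism matches.
Reversing Esculin → still no organism matches.
Reversing Motility → still no organism matches.
Reversing Nitrate (to −) → unique match: Prevotella melaninogenica.
Reversing Urease → still no organism matches.
Reversing Gram → still no organism matches.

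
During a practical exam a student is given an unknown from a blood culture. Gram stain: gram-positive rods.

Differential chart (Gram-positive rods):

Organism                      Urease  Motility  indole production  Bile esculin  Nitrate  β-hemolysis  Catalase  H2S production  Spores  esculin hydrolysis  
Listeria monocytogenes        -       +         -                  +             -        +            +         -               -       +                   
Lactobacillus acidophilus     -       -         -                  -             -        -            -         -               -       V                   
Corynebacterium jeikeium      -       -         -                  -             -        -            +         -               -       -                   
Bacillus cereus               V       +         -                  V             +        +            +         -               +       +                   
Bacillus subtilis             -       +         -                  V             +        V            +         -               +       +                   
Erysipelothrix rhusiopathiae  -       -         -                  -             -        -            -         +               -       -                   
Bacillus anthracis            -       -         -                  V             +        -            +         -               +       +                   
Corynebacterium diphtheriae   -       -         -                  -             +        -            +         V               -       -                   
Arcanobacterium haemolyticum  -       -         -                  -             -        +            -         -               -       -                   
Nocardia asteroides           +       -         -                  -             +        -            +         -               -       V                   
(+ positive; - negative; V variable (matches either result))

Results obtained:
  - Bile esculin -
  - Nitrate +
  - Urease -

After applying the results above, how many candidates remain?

4

Nitrate +: excludes 5 organisms — 5 left.
Urease -: excludes Nocardia asteroides — 4 left.
Bile esculin -: all 4 remaining candidates are consistent.
Still consistent: Bacillus anthracis, Bacillus cereus, Bacillus subtilis, Corynebacterium diphtheriae.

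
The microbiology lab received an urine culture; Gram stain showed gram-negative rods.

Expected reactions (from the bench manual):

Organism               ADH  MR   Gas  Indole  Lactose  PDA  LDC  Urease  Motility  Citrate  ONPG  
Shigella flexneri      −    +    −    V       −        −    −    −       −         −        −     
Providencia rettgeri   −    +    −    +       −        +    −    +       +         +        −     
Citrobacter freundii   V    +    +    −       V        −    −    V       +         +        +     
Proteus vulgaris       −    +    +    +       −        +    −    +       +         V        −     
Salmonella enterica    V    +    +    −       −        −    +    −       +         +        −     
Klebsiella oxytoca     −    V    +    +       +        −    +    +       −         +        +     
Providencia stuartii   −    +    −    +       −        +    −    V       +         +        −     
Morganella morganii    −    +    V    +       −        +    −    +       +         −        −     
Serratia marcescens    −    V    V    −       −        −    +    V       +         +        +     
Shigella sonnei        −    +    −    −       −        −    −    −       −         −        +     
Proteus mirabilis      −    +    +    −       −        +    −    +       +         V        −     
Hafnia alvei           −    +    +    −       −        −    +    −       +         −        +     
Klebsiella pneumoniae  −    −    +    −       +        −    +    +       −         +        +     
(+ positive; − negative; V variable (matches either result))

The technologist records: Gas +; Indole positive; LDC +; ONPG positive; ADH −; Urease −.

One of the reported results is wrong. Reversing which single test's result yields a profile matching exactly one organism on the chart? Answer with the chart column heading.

As reported, no row in the chart matches all 6 reactions.
Reversing LDC → still no organism matches.
Reversing ADH → still no organism matches.
Reversing Urease (to +) → unique match: Klebsiella oxytoca.
Reversing Gas → still no organism matches.
Reversing ONPG → still no organism matches.
Reversing Indole → 2 organisms match (not unique).

Urease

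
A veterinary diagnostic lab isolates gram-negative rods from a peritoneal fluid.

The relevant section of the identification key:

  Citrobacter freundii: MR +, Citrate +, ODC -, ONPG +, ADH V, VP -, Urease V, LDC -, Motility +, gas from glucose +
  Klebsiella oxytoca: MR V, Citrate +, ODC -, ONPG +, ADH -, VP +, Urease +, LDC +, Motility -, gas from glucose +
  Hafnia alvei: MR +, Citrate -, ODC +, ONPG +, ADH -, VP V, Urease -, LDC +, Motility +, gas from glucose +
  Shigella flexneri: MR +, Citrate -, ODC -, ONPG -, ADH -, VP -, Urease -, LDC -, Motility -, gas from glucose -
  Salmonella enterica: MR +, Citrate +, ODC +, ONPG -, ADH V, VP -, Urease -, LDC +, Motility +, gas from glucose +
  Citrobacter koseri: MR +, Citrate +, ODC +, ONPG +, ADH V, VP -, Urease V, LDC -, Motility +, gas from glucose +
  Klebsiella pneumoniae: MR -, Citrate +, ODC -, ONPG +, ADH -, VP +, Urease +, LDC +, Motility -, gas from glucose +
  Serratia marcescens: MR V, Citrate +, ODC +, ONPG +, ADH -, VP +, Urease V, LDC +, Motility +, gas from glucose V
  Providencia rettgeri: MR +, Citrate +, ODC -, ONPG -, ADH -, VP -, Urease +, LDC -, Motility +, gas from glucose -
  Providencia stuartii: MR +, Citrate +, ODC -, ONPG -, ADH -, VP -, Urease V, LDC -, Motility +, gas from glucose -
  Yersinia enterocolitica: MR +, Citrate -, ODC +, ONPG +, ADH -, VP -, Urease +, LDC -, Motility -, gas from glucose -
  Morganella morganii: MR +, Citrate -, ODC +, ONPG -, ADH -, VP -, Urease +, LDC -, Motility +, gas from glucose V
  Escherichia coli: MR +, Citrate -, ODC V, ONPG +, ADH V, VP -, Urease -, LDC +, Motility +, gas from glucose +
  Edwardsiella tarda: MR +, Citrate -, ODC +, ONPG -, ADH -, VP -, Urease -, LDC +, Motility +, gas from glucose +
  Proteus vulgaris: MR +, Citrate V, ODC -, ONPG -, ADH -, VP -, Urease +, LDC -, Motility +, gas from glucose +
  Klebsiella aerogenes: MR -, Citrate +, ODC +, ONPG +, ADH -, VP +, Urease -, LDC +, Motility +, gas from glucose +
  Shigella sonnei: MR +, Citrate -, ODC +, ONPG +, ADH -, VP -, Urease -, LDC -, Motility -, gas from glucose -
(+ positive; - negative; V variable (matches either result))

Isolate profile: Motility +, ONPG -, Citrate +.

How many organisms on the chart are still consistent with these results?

4

Citrate +: excludes 7 organisms — 10 left.
ONPG -: excludes 6 organisms — 4 left.
Motility +: all 4 remaining candidates are consistent.
Still consistent: Proteus vulgaris, Providencia rettgeri, Providencia stuartii, Salmonella enterica.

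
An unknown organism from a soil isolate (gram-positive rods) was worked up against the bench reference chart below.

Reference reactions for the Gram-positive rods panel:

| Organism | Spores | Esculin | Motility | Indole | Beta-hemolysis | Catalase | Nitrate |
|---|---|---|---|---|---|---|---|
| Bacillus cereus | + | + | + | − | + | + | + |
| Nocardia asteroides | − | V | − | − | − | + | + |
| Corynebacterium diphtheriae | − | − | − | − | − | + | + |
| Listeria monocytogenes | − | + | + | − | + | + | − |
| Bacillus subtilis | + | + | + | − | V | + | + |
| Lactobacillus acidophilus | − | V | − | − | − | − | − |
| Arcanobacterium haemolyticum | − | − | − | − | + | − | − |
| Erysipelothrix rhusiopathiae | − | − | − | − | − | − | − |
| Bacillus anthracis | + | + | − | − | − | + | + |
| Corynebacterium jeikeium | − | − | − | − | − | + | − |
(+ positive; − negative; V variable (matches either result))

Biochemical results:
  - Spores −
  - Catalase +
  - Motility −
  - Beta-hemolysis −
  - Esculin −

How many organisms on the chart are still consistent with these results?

3

Esculin −: excludes Bacillus cereus, Listeria monocytogenes, Bacillus subtilis, Bacillus anthracis — 6 left.
Spores −: all 6 remaining candidates are consistent.
Beta-hemolysis −: excludes Arcanobacterium haemolyticum — 5 left.
Motility −: all 5 remaining candidates are consistent.
Catalase +: excludes Lactobacillus acidophilus, Erysipelothrix rhusiopathiae — 3 left.
Still consistent: Corynebacterium diphtheriae, Corynebacterium jeikeium, Nocardia asteroides.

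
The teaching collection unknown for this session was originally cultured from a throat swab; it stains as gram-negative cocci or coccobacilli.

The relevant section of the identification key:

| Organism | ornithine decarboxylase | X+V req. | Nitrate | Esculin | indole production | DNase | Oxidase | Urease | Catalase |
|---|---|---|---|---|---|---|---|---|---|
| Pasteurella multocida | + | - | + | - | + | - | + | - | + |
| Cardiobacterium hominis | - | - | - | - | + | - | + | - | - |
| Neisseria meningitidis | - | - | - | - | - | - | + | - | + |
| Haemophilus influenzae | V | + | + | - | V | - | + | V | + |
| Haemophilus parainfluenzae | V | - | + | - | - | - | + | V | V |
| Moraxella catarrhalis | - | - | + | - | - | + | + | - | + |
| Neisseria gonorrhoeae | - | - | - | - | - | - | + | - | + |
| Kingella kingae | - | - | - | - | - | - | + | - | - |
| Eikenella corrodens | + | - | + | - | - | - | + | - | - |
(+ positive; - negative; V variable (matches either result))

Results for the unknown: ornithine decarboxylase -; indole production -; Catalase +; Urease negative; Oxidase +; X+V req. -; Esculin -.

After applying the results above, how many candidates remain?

Catalase +: excludes Cardiobacterium hominis, Kingella kingae, Eikenella corrodens — 6 left.
Esculin -: all 6 remaining candidates are consistent.
X+V req. -: excludes Haemophilus influenzae — 5 left.
Oxidase +: all 5 remaining candidates are consistent.
indole production -: excludes Pasteurella multocida — 4 left.
ornithine decarboxylase -: all 4 remaining candidates are consistent.
Urease -: all 4 remaining candidates are consistent.
Still consistent: Haemophilus parainfluenzae, Moraxella catarrhalis, Neisseria gonorrhoeae, Neisseria meningitidis.

4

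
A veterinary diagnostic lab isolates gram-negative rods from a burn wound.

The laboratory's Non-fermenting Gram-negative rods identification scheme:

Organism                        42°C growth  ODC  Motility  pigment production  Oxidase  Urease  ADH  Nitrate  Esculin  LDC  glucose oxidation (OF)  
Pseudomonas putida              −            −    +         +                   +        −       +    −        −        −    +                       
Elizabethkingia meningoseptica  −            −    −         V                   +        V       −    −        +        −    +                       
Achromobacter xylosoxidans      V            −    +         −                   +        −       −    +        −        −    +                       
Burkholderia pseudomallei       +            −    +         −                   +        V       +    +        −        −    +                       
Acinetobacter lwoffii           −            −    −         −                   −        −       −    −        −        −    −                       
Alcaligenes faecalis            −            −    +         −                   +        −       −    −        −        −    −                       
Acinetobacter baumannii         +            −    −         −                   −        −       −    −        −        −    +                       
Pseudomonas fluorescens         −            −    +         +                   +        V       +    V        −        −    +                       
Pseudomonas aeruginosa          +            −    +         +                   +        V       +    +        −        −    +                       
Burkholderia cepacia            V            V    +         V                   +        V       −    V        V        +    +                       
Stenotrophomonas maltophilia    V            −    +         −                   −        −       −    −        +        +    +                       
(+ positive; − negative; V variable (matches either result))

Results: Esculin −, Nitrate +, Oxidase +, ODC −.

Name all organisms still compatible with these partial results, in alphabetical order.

ODC −: all 11 remaining candidates are consistent.
Esculin −: excludes Elizabethkingia meningoseptica, Stenotrophomonas maltophilia — 9 left.
Oxidase +: excludes Acinetobacter lwoffii, Acinetobacter baumannii — 7 left.
Nitrate +: excludes Pseudomonas putida, Alcaligenes faecalis — 5 left.

Achromobacter xylosoxidans, Burkholderia cepacia, Burkholderia pseudomallei, Pseudomonas aeruginosa, Pseudomonas fluorescens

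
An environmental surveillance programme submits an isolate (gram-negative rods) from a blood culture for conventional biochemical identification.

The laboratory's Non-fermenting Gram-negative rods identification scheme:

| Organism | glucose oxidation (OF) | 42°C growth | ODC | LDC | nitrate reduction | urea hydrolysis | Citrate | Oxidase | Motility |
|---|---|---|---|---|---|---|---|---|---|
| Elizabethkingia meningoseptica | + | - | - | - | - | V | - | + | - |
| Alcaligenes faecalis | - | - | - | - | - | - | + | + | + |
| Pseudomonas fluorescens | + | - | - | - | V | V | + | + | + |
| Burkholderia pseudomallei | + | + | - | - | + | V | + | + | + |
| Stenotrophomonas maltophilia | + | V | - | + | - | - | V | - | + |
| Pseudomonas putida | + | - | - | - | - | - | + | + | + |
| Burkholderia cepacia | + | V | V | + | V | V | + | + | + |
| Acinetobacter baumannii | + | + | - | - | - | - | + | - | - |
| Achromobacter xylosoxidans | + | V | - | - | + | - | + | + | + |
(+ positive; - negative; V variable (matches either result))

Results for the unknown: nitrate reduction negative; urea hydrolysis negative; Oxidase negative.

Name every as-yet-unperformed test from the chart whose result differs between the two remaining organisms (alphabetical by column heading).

urea hydrolysis -: all 9 remaining candidates are consistent.
nitrate reduction -: excludes Burkholderia pseudomallei, Achromobacter xylosoxidans — 7 left.
Oxidase -: excludes 5 organisms — 2 left.
Two candidates remain: Acinetobacter baumannii and Stenotrophomonas maltophilia.
  glucose oxidation (OF): + vs + — same for both, does not separate.
  42°C growth: + vs V — variable for at least one, does not separate.
  ODC: - vs - — same for both, does not separate.
  LDC: Acinetobacter baumannii -, Stenotrophomonas maltophilia + — discriminates.
  Citrate: + vs V — variable for at least one, does not separate.
  Motility: Acinetobacter baumannii -, Stenotrophomonas maltophilia + — discriminates.

LDC, Motility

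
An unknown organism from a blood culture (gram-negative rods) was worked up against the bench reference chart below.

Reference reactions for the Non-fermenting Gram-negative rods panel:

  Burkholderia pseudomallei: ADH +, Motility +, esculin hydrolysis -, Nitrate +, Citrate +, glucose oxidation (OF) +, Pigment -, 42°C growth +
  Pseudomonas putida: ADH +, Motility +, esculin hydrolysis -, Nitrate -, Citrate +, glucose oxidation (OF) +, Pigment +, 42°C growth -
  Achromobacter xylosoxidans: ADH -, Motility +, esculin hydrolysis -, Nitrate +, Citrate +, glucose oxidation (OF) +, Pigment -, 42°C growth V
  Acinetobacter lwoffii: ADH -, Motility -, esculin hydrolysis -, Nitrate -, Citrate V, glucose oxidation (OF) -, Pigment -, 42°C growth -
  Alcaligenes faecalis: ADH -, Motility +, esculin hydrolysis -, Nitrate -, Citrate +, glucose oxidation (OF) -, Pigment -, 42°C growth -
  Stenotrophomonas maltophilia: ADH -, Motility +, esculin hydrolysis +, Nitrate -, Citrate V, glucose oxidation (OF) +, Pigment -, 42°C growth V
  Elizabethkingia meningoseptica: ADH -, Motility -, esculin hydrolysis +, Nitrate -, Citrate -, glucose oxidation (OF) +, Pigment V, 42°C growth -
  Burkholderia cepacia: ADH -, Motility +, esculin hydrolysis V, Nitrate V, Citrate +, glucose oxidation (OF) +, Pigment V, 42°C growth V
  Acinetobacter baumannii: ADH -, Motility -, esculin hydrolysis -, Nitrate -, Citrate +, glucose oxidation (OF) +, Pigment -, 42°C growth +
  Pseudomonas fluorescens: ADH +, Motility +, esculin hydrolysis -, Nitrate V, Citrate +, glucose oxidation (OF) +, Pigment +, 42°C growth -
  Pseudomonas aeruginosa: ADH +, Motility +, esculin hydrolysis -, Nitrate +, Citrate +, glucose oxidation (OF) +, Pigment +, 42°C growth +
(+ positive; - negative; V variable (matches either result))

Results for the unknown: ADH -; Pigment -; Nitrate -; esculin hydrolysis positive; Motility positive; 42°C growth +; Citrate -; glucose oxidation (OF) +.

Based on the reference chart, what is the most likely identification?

glucose oxidation (OF) +: excludes Acinetobacter lwoffii, Alcaligenes faecalis — 9 left.
ADH -: excludes Burkholderia pseudomallei, Pseudomonas putida, Pseudomonas fluorescens, Pseudomonas aeruginosa — 5 left.
42°C growth +: excludes Elizabethkingia meningoseptica — 4 left.
Nitrate -: excludes Achromobacter xylosoxidans — 3 left.
Pigment -: all 3 remaining candidates are consistent.
Motility +: excludes Acinetobacter baumannii — 2 left.
esculin hydrolysis +: all 2 remaining candidates are consistent.
Citrate -: excludes Burkholderia cepacia — 1 left.

Stenotrophomonas maltophilia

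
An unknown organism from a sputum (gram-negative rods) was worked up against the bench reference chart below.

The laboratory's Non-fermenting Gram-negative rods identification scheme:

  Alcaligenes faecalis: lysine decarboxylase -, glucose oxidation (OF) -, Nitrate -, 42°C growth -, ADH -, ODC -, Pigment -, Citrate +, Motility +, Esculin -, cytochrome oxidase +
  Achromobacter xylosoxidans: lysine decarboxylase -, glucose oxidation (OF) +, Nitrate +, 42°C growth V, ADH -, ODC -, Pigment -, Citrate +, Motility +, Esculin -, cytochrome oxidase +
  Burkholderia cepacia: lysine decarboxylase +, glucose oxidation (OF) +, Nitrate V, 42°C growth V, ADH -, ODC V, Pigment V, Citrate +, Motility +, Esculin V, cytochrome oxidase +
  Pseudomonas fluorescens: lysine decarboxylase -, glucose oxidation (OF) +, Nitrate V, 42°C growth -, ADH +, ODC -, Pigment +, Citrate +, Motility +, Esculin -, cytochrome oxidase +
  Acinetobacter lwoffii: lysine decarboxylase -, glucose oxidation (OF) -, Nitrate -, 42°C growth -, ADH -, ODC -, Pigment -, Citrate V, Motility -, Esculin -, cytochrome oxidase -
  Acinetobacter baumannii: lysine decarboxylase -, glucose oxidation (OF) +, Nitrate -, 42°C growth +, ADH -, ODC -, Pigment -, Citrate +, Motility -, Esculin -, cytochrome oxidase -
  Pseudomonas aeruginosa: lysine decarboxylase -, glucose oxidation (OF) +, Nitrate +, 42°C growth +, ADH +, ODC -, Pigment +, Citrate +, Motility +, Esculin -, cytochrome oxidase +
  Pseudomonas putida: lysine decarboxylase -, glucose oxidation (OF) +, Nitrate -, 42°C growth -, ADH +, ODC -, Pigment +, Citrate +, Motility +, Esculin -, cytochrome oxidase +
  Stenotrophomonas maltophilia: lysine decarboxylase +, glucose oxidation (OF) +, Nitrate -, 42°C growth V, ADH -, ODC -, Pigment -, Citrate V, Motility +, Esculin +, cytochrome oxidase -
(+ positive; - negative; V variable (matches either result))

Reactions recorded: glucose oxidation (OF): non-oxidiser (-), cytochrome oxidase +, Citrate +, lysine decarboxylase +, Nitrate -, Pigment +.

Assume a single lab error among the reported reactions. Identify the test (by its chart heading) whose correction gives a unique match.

glucose oxidation (OF)

As reported, no row in the chart matches all 6 reactions.
Reversing lysine decarboxylase → still no organism matches.
Reversing Pigment → still no organism matches.
Reversing cytochrome oxidase → still no organism matches.
Reversing Citrate → still no organism matches.
Reversing Nitrate → still no organism matches.
Reversing glucose oxidation (OF) (to +) → unique match: Burkholderia cepacia.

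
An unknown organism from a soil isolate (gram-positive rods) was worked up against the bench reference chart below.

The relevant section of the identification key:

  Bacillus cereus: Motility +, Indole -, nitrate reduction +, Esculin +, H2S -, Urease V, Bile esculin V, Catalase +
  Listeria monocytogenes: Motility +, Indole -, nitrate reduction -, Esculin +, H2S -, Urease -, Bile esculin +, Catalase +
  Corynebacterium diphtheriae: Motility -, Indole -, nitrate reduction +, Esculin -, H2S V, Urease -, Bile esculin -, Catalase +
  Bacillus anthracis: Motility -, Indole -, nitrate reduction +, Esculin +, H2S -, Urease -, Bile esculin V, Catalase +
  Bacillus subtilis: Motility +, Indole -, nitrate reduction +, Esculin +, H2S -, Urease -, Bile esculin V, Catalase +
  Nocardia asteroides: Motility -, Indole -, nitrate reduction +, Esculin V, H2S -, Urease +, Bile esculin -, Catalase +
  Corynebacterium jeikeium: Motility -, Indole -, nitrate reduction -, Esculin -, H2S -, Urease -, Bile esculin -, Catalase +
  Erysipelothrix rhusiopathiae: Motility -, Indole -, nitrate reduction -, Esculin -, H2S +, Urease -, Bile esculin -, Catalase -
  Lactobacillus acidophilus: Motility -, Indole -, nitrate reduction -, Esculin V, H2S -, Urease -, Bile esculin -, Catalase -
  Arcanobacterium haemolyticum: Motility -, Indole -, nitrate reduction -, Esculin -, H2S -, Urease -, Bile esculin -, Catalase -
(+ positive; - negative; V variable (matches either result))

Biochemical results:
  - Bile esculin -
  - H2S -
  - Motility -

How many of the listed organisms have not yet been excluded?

6

Bile esculin -: excludes Listeria monocytogenes — 9 left.
Motility -: excludes Bacillus cereus, Bacillus subtilis — 7 left.
H2S -: excludes Erysipelothrix rhusiopathiae — 6 left.
Still consistent: Arcanobacterium haemolyticum, Bacillus anthracis, Corynebacterium diphtheriae, Corynebacterium jeikeium, Lactobacillus acidophilus, Nocardia asteroides.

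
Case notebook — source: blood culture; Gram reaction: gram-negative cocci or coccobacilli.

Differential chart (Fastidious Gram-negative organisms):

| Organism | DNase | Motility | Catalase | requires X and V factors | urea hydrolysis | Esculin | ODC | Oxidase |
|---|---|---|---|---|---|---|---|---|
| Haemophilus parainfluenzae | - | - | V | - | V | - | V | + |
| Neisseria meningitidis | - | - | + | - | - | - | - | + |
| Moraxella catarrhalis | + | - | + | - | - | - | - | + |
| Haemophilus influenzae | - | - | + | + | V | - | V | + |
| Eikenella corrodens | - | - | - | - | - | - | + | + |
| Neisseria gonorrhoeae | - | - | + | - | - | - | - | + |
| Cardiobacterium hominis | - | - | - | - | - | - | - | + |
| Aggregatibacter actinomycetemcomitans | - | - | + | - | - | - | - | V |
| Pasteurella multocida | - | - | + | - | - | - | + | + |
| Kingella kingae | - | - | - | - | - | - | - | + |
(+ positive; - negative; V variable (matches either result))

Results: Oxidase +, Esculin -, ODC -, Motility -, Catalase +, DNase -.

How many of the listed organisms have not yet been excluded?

5

Esculin -: all 10 remaining candidates are consistent.
Motility -: all 10 remaining candidates are consistent.
Catalase +: excludes Eikenella corrodens, Cardiobacterium hominis, Kingella kingae — 7 left.
Oxidase +: all 7 remaining candidates are consistent.
ODC -: excludes Pasteurella multocida — 6 left.
DNase -: excludes Moraxella catarrhalis — 5 left.
Still consistent: Aggregatibacter actinomycetemcomitans, Haemophilus influenzae, Haemophilus parainfluenzae, Neisseria gonorrhoeae, Neisseria meningitidis.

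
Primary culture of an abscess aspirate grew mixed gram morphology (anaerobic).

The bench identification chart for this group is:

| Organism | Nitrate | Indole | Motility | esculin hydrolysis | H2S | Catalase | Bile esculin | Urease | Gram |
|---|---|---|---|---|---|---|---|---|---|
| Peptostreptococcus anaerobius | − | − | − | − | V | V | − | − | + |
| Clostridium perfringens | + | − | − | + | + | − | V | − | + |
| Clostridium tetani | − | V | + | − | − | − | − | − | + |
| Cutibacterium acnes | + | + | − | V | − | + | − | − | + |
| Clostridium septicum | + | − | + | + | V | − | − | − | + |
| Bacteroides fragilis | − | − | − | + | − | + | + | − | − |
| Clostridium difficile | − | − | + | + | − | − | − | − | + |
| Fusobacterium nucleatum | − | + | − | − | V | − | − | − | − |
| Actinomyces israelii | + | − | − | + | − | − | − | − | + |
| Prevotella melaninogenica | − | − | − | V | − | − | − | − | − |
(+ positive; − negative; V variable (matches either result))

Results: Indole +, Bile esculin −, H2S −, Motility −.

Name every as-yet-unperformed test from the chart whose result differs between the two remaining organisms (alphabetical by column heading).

Catalase, Gram, Nitrate

Indole +: excludes 7 organisms — 3 left.
H2S −: all 3 remaining candidates are consistent.
Bile esculin −: all 3 remaining candidates are consistent.
Motility −: excludes Clostridium tetani — 2 left.
Two candidates remain: Cutibacterium acnes and Fusobacterium nucleatum.
  Nitrate: Cutibacterium acnes +, Fusobacterium nucleatum − — discriminates.
  esculin hydrolysis: V vs − — variable for at least one, does not separate.
  Catalase: Cutibacterium acnes +, Fusobacterium nucleatum − — discriminates.
  Urease: − vs − — same for both, does not separate.
  Gram: Cutibacterium acnes +, Fusobacterium nucleatum − — discriminates.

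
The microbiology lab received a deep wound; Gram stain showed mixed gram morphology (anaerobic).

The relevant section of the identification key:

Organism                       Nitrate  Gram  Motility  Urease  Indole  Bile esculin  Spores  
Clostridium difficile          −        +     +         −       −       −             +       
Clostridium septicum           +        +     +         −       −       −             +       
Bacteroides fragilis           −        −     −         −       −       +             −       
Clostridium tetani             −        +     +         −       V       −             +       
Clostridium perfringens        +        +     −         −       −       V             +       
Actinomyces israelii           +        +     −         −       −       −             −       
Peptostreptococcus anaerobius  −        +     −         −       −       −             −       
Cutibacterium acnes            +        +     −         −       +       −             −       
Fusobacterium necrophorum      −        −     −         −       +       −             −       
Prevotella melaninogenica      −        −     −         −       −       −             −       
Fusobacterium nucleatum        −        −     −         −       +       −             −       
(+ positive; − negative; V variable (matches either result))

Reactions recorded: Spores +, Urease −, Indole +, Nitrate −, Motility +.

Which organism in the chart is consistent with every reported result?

Clostridium tetani

Motility +: excludes 8 organisms — 3 left.
Indole +: excludes Clostridium difficile, Clostridium septicum — 1 left.
Spores +: the one remaining candidate is consistent.
Urease −: the one remaining candidate is consistent.
Nitrate −: the one remaining candidate is consistent.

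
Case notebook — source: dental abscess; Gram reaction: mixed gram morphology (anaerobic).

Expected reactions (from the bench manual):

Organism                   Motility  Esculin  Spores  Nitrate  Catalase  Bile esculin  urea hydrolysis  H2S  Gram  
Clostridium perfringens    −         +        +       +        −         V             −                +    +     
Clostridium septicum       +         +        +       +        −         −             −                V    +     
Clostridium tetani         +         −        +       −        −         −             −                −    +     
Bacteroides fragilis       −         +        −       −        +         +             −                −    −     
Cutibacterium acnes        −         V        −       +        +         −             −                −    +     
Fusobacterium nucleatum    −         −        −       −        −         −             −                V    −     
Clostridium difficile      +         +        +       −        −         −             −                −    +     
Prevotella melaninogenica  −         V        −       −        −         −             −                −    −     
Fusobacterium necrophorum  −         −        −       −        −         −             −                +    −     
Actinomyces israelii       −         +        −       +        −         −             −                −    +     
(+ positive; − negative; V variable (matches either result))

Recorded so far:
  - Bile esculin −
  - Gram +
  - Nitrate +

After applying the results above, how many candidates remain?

4

Bile esculin −: excludes Bacteroides fragilis — 9 left.
Nitrate +: excludes 5 organisms — 4 left.
Gram +: all 4 remaining candidates are consistent.
Still consistent: Actinomyces israelii, Clostridium perfringens, Clostridium septicum, Cutibacterium acnes.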